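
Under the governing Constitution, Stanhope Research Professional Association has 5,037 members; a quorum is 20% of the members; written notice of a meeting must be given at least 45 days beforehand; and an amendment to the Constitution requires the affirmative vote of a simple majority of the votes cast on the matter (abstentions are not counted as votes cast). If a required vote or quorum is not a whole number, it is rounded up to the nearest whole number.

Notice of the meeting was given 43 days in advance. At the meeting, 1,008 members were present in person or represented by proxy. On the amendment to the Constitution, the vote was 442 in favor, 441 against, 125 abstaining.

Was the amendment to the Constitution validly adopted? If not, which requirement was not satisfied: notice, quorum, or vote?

Notice: 43 days given; 45 required. Not satisfied.
Quorum: 20% of 5,037 = 1,007.40, rounded up to 1,008; 1,008 present. Satisfied.
Vote: requires a majority of the votes cast (1,008 − 125 abstaining = 883); a majority of 883 is 442, so 442 needed; 442 in favor. Satisfied.

Invalid — notice requirement not satisfied.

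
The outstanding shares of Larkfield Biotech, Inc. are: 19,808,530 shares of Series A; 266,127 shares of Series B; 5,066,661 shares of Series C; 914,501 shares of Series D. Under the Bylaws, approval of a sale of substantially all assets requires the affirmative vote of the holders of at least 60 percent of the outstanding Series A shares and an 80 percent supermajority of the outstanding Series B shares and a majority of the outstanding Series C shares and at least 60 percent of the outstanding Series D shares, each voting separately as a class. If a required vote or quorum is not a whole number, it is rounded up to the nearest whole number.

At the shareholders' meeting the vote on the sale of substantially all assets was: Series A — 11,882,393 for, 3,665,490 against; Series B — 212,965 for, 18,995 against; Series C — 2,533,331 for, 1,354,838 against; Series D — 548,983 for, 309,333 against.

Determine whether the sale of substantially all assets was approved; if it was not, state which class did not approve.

Not approved — the Series A shares did not give the required vote.

Series A: 3/5 of 19808530 = 11885118; 11,885,118 required, 11,882,393 in favor — not approved.
Series B: 4/5 of 266127 = 212901.60, rounded up to 212902; 212,902 required, 212,965 in favor — approved.
Series C: a majority of 5066661 is 2533331; 2,533,331 required, 2,533,331 in favor — approved.
Series D: 3/5 of 914501 = 548700.60, rounded up to 548701; 548,701 required, 548,983 in favor — approved.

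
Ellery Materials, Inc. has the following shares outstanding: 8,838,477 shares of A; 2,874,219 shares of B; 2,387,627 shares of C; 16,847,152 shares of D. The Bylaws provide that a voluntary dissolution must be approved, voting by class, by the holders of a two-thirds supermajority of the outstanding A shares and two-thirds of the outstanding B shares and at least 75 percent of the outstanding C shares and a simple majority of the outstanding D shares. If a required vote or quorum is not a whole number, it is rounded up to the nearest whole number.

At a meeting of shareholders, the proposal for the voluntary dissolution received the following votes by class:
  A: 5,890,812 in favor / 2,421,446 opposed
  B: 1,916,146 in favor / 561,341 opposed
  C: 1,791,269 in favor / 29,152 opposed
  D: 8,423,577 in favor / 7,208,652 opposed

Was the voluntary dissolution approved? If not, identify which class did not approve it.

A: 2/3 of 8838477 = 5892318; 5,892,318 required, 5,890,812 in favor — not approved.
B: 2/3 of 2874219 = 1916146; 1,916,146 required, 1,916,146 in favor — approved.
C: 3/4 of 2387627 = 1790720.25, rounded up to 1790721; 1,790,721 required, 1,791,269 in favor — approved.
D: a majority of 16847152 is 8423577; 8,423,577 required, 8,423,577 in favor — approved.

Not approved — the A shares did not give the required vote.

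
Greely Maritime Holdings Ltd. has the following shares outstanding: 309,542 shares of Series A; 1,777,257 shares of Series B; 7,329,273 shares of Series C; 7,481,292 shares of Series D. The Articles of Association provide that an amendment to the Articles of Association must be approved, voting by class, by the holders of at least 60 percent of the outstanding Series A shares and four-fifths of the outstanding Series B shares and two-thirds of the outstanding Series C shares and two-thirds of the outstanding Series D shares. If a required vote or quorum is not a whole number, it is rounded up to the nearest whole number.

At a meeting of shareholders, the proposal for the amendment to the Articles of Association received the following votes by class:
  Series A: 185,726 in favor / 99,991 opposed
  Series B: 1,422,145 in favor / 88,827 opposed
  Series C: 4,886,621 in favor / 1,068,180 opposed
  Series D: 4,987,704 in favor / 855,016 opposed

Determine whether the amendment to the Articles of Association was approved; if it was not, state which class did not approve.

Approved — every class gave the required vote.

Series A: 3/5 of 309542 = 185725.20, rounded up to 185726; 185,726 required, 185,726 in favor — approved.
Series B: 4/5 of 1777257 = 1421805.60, rounded up to 1421806; 1,421,806 required, 1,422,145 in favor — approved.
Series C: 2/3 of 7329273 = 4886182; 4,886,182 required, 4,886,621 in favor — approved.
Series D: 2/3 of 7481292 = 4987528; 4,987,528 required, 4,987,704 in favor — approved.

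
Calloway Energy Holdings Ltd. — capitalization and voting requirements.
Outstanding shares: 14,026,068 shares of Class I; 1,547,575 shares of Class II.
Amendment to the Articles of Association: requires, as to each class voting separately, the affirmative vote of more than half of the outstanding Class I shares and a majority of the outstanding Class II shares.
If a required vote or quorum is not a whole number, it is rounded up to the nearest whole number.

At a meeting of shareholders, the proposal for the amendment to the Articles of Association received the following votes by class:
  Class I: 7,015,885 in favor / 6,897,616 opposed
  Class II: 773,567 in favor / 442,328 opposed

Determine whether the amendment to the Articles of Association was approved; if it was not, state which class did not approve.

Class I: a majority of 14026068 is 7013035; 7,013,035 required, 7,015,885 in favor — approved.
Class II: a majority of 1547575 is 773788; 773,788 required, 773,567 in favor — not approved.

Not approved — the Class II shares did not give the required vote.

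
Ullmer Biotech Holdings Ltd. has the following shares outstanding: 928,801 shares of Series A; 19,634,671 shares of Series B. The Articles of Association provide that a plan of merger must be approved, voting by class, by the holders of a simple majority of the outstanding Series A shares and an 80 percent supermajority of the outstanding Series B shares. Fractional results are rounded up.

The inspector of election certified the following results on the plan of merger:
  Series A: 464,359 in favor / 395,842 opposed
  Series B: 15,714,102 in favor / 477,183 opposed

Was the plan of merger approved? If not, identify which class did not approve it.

Not approved — the Series A shares did not give the required vote.

Series A: a majority of 928801 is 464401; 464,401 required, 464,359 in favor — not approved.
Series B: 4/5 of 19634671 = 15707736.80, rounded up to 15707737; 15,707,737 required, 15,714,102 in favor — approved.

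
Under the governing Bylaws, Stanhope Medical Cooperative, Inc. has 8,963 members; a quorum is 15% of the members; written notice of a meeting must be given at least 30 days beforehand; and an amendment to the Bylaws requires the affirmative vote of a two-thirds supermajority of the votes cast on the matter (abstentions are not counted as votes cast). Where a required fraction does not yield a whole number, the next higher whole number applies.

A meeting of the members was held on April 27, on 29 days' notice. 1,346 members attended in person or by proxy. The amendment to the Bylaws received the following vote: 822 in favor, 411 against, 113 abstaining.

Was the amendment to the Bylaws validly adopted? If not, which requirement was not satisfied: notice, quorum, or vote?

Notice: 29 days given; 30 required. Not satisfied.
Quorum: 15% of 8,963 = 1,344.45, rounded up to 1,345; 1,346 present. Satisfied.
Vote: requires two-thirds of the votes cast (1,346 − 113 abstaining = 1,233); 2/3 of 1233 = 822, so 822 needed; 822 in favor. Satisfied.

Invalid — notice requirement not satisfied.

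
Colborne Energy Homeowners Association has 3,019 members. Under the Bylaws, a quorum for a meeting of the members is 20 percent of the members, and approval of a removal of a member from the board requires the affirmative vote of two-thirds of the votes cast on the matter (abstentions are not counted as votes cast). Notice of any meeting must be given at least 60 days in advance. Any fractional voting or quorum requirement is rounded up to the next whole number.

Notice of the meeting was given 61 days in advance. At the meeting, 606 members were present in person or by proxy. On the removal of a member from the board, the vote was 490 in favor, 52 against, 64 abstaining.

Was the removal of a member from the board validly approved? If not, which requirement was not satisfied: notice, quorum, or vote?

Notice: 61 days given; 60 required. Satisfied.
Quorum: 20% of 3,019 = 603.80, rounded up to 604; 606 present. Satisfied.
Vote: requires two-thirds of the votes cast (606 − 64 abstaining = 542); 2/3 of 542 = 361.33, rounded up to 362, so 362 needed; 490 in favor. Satisfied.

Valid — all requirements satisfied.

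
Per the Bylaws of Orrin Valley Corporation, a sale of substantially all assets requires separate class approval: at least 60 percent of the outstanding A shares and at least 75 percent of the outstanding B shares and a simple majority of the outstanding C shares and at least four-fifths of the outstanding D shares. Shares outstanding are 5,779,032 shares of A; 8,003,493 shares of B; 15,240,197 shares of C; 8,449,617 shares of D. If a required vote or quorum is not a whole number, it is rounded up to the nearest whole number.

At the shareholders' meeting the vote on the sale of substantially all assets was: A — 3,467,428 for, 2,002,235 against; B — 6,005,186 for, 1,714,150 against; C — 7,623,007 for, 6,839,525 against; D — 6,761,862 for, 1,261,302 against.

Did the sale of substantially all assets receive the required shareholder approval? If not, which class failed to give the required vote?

Approved — every class gave the required vote.

A: 3/5 of 5779032 = 3467419.20, rounded up to 3467420; 3,467,420 required, 3,467,428 in favor — approved.
B: 3/4 of 8003493 = 6002619.75, rounded up to 6002620; 6,002,620 required, 6,005,186 in favor — approved.
C: a majority of 15240197 is 7620099; 7,620,099 required, 7,623,007 in favor — approved.
D: 4/5 of 8449617 = 6759693.60, rounded up to 6759694; 6,759,694 required, 6,761,862 in favor — approved.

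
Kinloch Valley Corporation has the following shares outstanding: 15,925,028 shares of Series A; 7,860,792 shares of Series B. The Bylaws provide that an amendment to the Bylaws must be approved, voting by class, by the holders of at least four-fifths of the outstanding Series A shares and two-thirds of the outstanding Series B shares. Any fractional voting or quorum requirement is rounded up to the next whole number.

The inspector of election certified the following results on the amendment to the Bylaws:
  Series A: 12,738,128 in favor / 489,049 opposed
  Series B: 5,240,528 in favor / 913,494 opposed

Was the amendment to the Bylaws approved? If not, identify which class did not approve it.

Not approved — the Series A shares did not give the required vote.

Series A: 4/5 of 15925028 = 12740022.40, rounded up to 12740023; 12,740,023 required, 12,738,128 in favor — not approved.
Series B: 2/3 of 7860792 = 5240528; 5,240,528 required, 5,240,528 in favor — approved.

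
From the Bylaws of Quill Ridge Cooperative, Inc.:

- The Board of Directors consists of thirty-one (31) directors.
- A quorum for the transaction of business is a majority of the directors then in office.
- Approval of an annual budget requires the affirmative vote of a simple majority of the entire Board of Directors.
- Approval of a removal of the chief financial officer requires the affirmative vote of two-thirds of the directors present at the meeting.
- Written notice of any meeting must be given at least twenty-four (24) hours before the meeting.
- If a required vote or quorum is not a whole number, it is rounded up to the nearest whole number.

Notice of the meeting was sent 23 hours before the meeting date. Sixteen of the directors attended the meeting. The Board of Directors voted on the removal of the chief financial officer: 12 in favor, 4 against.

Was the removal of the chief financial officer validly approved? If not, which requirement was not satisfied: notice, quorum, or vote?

Invalid — notice requirement not satisfied.

Notice: 23 hours given; 24 required (23 < 24). Not satisfied.
Quorum: 16 present; quorum is 16. Satisfied.
Vote: the removal of the chief financial officer requires two-thirds of the directors present (16). 2/3 of 16 = 10.67, rounded up to 11, so 11 affirmative votes are needed; 12 voted in favor. Satisfied.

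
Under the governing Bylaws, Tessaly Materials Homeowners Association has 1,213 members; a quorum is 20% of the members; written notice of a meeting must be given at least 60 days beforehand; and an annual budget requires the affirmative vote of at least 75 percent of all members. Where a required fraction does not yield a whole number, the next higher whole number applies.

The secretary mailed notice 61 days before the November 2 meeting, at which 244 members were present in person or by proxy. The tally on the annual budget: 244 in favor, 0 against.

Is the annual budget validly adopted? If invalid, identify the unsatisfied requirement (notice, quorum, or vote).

Notice: 61 days given; 60 required. Satisfied.
Quorum: 20% of 1,213 = 242.60, rounded up to 243; 244 present. Satisfied.
Vote: requires three-fourths of all members (1,213); 3/4 of 1213 = 909.75, rounded up to 910, so 910 needed; 244 in favor. Not satisfied.

Invalid — vote requirement not satisfied.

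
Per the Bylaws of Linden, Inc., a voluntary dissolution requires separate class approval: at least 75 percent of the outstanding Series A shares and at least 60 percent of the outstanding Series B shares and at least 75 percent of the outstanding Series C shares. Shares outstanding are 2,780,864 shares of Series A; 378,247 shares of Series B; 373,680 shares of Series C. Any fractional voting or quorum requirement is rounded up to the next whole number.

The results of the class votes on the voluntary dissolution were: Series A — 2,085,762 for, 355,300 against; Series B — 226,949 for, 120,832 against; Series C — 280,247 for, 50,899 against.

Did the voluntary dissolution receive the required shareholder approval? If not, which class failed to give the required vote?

Series A: 3/4 of 2780864 = 2085648; 2,085,648 required, 2,085,762 in favor — approved.
Series B: 3/5 of 378247 = 226948.20, rounded up to 226949; 226,949 required, 226,949 in favor — approved.
Series C: 3/4 of 373680 = 280260; 280,260 required, 280,247 in favor — not approved.

Not approved — the Series C shares did not give the required vote.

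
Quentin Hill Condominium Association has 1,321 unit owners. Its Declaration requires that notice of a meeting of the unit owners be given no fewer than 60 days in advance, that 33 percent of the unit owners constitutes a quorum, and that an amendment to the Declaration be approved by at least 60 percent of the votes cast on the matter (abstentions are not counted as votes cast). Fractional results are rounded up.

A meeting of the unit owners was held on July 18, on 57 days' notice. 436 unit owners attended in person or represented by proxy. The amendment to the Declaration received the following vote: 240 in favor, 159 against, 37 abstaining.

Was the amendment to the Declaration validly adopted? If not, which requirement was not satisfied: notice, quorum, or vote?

Notice: 57 days given; 60 required. Not satisfied.
Quorum: 33% of 1,321 = 435.93, rounded up to 436; 436 present. Satisfied.
Vote: requires three-fifths of the votes cast (436 − 37 abstaining = 399); 3/5 of 399 = 239.40, rounded up to 240, so 240 needed; 240 in favor. Satisfied.

Invalid — notice requirement not satisfied.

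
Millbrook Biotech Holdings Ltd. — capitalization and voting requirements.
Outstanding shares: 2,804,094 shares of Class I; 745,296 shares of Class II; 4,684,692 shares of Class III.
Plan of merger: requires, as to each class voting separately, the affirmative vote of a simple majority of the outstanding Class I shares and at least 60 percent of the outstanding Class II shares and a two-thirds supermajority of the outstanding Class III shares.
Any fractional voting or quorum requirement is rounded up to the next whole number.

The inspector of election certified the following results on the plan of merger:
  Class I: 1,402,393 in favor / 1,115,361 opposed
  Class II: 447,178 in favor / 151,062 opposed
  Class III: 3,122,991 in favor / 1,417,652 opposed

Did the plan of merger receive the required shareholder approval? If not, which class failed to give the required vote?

Not approved — the Class III shares did not give the required vote.

Class I: a majority of 2804094 is 1402048; 1,402,048 required, 1,402,393 in favor — approved.
Class II: 3/5 of 745296 = 447177.60, rounded up to 447178; 447,178 required, 447,178 in favor — approved.
Class III: 2/3 of 4684692 = 3123128; 3,123,128 required, 3,122,991 in favor — not approved.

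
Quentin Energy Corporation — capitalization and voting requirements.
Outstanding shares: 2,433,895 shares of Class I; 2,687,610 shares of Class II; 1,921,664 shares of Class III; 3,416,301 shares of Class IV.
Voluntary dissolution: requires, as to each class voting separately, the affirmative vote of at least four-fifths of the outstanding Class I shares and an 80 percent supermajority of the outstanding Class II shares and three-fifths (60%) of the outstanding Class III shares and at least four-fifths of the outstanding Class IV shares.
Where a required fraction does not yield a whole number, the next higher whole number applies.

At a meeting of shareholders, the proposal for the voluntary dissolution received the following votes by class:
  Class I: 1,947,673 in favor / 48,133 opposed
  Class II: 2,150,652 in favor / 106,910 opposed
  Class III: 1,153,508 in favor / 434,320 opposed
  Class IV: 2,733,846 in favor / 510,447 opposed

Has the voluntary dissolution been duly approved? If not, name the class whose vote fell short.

Class I: 4/5 of 2433895 = 1947116; 1,947,116 required, 1,947,673 in favor — approved.
Class II: 4/5 of 2687610 = 2150088; 2,150,088 required, 2,150,652 in favor — approved.
Class III: 3/5 of 1921664 = 1152998.40, rounded up to 1152999; 1,152,999 required, 1,153,508 in favor — approved.
Class IV: 4/5 of 3416301 = 2733040.80, rounded up to 2733041; 2,733,041 required, 2,733,846 in favor — approved.

Approved — every class gave the required vote.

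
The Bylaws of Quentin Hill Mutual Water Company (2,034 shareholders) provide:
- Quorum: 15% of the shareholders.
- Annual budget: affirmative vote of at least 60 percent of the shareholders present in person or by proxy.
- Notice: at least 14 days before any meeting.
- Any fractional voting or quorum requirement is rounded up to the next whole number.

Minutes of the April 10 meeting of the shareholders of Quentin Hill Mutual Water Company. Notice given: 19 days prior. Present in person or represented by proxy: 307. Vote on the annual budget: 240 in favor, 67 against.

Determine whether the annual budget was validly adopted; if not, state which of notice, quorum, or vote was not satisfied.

Notice: 19 days given; 14 required. Satisfied.
Quorum: 15% of 2,034 = 305.10, rounded up to 306; 307 present. Satisfied.
Vote: requires three-fifths of those present (307); 3/5 of 307 = 184.20, rounded up to 185, so 185 needed; 240 in favor. Satisfied.

Valid — all requirements satisfied.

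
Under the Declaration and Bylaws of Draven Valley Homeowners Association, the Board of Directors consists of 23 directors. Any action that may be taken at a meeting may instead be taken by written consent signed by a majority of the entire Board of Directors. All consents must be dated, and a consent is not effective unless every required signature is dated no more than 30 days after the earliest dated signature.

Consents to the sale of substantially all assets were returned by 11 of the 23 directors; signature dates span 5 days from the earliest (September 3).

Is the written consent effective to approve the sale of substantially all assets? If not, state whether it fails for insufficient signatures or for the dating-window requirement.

Not effective — insufficient signatures.

Signatures required: a majority of 23 — a majority of 23 is 12, so 12 needed; 11 signed. Insufficient.
Dating window: the latest signature is 5 days after the earliest; the limit is 30 days. Within the window.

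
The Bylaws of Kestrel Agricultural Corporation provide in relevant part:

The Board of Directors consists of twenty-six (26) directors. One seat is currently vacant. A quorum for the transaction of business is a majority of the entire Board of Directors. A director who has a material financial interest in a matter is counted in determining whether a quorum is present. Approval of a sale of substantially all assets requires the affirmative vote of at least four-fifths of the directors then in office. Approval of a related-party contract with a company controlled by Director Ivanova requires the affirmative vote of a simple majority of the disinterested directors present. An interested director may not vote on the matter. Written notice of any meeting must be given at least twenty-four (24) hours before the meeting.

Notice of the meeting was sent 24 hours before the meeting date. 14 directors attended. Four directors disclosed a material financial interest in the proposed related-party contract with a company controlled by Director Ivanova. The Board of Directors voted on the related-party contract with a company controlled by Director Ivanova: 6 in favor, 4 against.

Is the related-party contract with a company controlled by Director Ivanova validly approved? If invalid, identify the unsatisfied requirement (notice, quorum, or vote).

Valid — all requirements satisfied.

Notice: 24 hours given; 24 required (24 ≥ 24). Satisfied.
Quorum: 14 present (interested directors count toward quorum); quorum is 14. Satisfied.
Vote: the related-party contract with a company controlled by Director Ivanova requires a majority of the disinterested directors present (14 − 4 = 10). A majority of 10 is 6, so 6 affirmative votes are needed; 6 voted in favor. Satisfied.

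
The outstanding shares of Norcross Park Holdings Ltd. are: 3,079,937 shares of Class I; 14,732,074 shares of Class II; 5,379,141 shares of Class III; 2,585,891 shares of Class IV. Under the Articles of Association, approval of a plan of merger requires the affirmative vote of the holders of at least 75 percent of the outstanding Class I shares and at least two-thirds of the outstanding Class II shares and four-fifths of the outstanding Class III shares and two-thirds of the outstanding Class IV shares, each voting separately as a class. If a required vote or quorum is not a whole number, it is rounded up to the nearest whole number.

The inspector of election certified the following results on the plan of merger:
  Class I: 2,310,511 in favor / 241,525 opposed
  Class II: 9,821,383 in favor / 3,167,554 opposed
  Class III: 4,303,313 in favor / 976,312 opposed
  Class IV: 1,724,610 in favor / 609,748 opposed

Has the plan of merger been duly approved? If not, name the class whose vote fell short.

Class I: 3/4 of 3079937 = 2309952.75, rounded up to 2309953; 2,309,953 required, 2,310,511 in favor — approved.
Class II: 2/3 of 14732074 = 9821382.67, rounded up to 9821383; 9,821,383 required, 9,821,383 in favor — approved.
Class III: 4/5 of 5379141 = 4303312.80, rounded up to 4303313; 4,303,313 required, 4,303,313 in favor — approved.
Class IV: 2/3 of 2585891 = 1723927.33, rounded up to 1723928; 1,723,928 required, 1,724,610 in favor — approved.

Approved — every class gave the required vote.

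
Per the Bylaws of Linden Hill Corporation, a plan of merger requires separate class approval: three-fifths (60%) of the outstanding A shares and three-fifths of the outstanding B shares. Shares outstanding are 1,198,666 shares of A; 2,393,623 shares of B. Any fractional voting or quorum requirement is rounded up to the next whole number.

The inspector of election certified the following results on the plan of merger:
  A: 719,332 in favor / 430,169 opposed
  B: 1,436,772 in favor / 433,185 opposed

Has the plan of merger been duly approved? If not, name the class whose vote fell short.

A: 3/5 of 1198666 = 719199.60, rounded up to 719200; 719,200 required, 719,332 in favor — approved.
B: 3/5 of 2393623 = 1436173.80, rounded up to 1436174; 1,436,174 required, 1,436,772 in favor — approved.

Approved — every class gave the required vote.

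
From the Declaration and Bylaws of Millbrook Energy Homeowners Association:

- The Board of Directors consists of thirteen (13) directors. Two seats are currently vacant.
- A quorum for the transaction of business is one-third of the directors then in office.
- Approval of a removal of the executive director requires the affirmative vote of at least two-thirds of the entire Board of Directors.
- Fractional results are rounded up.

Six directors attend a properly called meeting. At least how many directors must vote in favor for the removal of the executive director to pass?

The removal of the executive director requires two-thirds of the entire Board of Directors (13).
2/3 of 13 = 8.67, rounded up to 9.
(Only 6 can vote, so the removal of the executive director cannot pass at this meeting, but the required vote is still 9.)

9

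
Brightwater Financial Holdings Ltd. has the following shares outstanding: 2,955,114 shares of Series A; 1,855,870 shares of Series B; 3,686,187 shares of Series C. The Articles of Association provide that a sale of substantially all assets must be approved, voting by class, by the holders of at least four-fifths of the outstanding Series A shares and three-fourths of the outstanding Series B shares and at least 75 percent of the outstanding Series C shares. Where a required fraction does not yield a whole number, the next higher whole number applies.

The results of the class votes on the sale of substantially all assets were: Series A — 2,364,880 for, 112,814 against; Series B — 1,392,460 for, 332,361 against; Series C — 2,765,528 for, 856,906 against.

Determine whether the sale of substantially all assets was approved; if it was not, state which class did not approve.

Series A: 4/5 of 2955114 = 2364091.20, rounded up to 2364092; 2,364,092 required, 2,364,880 in favor — approved.
Series B: 3/4 of 1855870 = 1391902.50, rounded up to 1391903; 1,391,903 required, 1,392,460 in favor — approved.
Series C: 3/4 of 3686187 = 2764640.25, rounded up to 2764641; 2,764,641 required, 2,765,528 in favor — approved.

Approved — every class gave the required vote.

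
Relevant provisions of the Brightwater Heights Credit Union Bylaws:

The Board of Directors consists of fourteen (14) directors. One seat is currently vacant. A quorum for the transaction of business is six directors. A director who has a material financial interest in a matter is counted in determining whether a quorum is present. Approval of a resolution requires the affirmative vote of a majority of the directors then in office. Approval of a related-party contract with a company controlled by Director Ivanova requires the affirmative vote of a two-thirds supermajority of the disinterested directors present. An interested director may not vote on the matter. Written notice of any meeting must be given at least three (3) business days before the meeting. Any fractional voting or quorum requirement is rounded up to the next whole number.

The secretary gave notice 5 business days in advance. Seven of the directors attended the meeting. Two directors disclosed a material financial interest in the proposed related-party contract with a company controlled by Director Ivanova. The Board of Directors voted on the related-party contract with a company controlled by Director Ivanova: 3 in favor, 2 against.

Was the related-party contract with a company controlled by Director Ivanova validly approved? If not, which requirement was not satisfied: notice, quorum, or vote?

Invalid — vote requirement not satisfied.

Notice: 5 business days given; 3 required (5 ≥ 3). Satisfied.
Quorum: 7 present (interested directors count toward quorum); quorum is 6. Satisfied.
Vote: the related-party contract with a company controlled by Director Ivanova requires two-thirds of the disinterested directors present (7 − 2 = 5). 2/3 of 5 = 3.33, rounded up to 4, so 4 affirmative votes are needed; 3 voted in favor. Not satisfied.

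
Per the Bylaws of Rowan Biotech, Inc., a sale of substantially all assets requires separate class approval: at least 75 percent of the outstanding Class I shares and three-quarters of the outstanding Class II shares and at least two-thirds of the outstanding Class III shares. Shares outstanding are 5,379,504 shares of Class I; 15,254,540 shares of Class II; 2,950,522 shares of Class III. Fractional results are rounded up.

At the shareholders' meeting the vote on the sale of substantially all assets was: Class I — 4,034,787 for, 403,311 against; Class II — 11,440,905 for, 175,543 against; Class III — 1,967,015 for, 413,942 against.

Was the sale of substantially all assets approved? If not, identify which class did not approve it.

Class I: 3/4 of 5379504 = 4034628; 4,034,628 required, 4,034,787 in favor — approved.
Class II: 3/4 of 15254540 = 11440905; 11,440,905 required, 11,440,905 in favor — approved.
Class III: 2/3 of 2950522 = 1967014.67, rounded up to 1967015; 1,967,015 required, 1,967,015 in favor — approved.

Approved — every class gave the required vote.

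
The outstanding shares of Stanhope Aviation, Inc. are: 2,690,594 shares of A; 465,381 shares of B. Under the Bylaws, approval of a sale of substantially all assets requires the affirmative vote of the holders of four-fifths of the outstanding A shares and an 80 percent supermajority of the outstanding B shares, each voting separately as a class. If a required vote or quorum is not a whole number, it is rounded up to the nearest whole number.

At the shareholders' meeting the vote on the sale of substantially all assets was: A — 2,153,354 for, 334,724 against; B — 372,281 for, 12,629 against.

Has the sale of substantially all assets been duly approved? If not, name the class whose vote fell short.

Not approved — the B shares did not give the required vote.

A: 4/5 of 2690594 = 2152475.20, rounded up to 2152476; 2,152,476 required, 2,153,354 in favor — approved.
B: 4/5 of 465381 = 372304.80, rounded up to 372305; 372,305 required, 372,281 in favor — not approved.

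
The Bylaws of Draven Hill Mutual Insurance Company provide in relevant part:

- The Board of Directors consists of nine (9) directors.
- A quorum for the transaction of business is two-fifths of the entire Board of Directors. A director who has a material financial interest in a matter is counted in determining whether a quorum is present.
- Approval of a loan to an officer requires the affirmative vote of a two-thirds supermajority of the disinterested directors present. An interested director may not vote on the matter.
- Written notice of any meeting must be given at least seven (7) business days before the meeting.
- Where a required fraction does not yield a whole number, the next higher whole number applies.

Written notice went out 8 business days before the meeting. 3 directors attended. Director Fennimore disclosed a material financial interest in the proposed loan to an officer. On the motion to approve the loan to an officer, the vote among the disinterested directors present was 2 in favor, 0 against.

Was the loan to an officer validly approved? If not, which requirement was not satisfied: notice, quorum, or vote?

Invalid — quorum requirement not satisfied.

Notice: 8 business days given; 7 required (8 ≥ 7). Satisfied.
Quorum: 3 present (interested directors count toward quorum); quorum is 4. Not satisfied.
Vote: the loan to an officer requires two-thirds of the disinterested directors present (3 − 1 = 2). 2/3 of 2 = 1.33, rounded up to 2, so 2 affirmative votes are needed; 2 voted in favor. Satisfied. (Moot — without a quorum no business can be validly transacted.)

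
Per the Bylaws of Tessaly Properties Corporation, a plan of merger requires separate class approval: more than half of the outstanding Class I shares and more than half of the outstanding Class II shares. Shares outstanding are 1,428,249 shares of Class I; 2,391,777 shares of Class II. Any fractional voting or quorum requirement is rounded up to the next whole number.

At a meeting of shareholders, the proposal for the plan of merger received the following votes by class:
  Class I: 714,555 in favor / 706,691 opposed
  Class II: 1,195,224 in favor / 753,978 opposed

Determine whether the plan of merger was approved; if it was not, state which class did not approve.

Class I: a majority of 1428249 is 714125; 714,125 required, 714,555 in favor — approved.
Class II: a majority of 2391777 is 1195889; 1,195,889 required, 1,195,224 in favor — not approved.

Not approved — the Class II shares did not give the required vote.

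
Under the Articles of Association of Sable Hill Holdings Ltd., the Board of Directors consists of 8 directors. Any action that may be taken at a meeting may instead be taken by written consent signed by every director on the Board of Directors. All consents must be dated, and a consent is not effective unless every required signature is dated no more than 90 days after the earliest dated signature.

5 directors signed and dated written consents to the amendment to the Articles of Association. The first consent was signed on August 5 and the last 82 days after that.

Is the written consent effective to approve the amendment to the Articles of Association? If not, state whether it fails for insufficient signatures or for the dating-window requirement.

Not effective — insufficient signatures.

Signatures required: all of 8 — unanimous means all 8, so 8 needed; 5 signed. Insufficient.
Dating window: the latest signature is 82 days after the earliest; the limit is 90 days. Within the window.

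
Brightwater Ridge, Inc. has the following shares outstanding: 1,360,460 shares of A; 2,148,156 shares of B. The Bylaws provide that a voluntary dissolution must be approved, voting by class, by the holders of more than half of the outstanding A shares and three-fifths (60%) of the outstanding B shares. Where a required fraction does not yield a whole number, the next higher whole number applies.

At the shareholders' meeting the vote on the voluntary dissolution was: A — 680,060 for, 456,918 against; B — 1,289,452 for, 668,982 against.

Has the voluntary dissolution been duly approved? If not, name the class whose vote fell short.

A: a majority of 1360460 is 680231; 680,231 required, 680,060 in favor — not approved.
B: 3/5 of 2148156 = 1288893.60, rounded up to 1288894; 1,288,894 required, 1,289,452 in favor — approved.

Not approved — the A shares did not give the required vote.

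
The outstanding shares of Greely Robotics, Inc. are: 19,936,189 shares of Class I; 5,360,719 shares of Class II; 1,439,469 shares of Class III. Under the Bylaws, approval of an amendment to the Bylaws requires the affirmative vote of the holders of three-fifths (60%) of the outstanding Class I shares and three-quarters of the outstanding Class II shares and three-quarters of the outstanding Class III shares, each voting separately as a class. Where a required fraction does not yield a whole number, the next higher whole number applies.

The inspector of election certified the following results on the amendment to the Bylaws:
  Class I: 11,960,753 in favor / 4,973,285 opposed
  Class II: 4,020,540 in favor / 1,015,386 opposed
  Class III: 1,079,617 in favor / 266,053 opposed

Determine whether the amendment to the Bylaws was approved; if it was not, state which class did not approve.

Class I: 3/5 of 19936189 = 11961713.40, rounded up to 11961714; 11,961,714 required, 11,960,753 in favor — not approved.
Class II: 3/4 of 5360719 = 4020539.25, rounded up to 4020540; 4,020,540 required, 4,020,540 in favor — approved.
Class III: 3/4 of 1439469 = 1079601.75, rounded up to 1079602; 1,079,602 required, 1,079,617 in favor — approved.

Not approved — the Class I shares did not give the required vote.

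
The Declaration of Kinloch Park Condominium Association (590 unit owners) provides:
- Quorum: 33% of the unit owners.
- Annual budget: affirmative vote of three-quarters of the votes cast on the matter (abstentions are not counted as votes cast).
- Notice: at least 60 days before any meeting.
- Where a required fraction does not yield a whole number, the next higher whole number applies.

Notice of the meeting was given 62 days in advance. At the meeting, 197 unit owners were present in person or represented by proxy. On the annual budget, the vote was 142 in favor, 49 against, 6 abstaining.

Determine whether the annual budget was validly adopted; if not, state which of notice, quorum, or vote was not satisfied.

Invalid — vote requirement not satisfied.

Notice: 62 days given; 60 required. Satisfied.
Quorum: 33% of 590 = 194.70, rounded up to 195; 197 present. Satisfied.
Vote: requires three-fourths of the votes cast (197 − 6 abstaining = 191); 3/4 of 191 = 143.25, rounded up to 144, so 144 needed; 142 in favor. Not satisfied.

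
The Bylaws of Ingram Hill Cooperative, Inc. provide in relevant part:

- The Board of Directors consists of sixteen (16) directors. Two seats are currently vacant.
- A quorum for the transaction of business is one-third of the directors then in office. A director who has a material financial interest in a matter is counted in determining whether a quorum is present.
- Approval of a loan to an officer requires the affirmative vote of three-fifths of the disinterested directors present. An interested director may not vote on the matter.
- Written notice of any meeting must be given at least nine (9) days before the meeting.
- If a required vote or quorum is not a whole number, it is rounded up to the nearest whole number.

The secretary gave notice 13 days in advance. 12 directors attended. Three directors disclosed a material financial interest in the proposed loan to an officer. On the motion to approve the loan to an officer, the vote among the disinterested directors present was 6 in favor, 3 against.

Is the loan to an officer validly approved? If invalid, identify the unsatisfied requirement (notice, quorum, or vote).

Valid — all requirements satisfied.

Notice: 13 days given; 9 required (13 ≥ 9). Satisfied.
Quorum: 12 present (interested directors count toward quorum); quorum is 5. Satisfied.
Vote: the loan to an officer requires three-fifths of the disinterested directors present (12 − 3 = 9). 3/5 of 9 = 5.40, rounded up to 6, so 6 affirmative votes are needed; 6 voted in favor. Satisfied.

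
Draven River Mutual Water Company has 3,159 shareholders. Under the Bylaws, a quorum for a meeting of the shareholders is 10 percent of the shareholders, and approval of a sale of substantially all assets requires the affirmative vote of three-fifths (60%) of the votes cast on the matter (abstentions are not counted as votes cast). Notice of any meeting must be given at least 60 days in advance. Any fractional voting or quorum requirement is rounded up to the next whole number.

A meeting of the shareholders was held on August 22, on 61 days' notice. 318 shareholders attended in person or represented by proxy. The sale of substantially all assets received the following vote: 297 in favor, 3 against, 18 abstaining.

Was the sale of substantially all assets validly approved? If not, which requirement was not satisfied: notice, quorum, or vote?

Valid — all requirements satisfied.

Notice: 61 days given; 60 required. Satisfied.
Quorum: 10% of 3,159 = 315.90, rounded up to 316; 318 present. Satisfied.
Vote: requires three-fifths of the votes cast (318 − 18 abstaining = 300); 3/5 of 300 = 180, so 180 needed; 297 in favor. Satisfied.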